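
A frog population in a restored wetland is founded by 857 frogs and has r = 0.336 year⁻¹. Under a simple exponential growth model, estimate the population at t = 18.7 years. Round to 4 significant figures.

458900 frogs

N(t) = N₀·e^(rt) = 857 × e^(0.336×18.7) = 857 × e^6.283.
e^6.283 ≈ 535.5, so N ≈ 857 × 535.5 = 458923.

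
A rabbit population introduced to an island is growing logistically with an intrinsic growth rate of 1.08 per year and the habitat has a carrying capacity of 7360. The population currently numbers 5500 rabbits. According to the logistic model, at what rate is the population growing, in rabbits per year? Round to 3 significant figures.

1500 rabbits per year

dN/dt = rN(1 − N/K) = 1.08 × 5500 × (1 − 5500/7360).
1 − 5500/7360 = 0.25272; dN/dt = 1.08 × 5500 × 0.25272 = 1501.1.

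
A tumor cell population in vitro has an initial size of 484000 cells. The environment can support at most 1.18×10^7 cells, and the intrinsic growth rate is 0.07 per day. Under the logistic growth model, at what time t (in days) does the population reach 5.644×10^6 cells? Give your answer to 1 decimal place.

43.8 days

A = (K − N₀)/N₀ = (1.18×10^7 − 484000)/484000 = 23.38.
Solve 1.18×10^7/(1 + 23.38·e^(−0.07t)) = 5.644×10^6: 1 + 23.38·e^(−0.07t) = 2.0907, so e^(−0.07t) = 0.0466513.
−0.07·t = ln(0.0466513) = -3.0651, so t = 3.0651/0.07 = 43.786.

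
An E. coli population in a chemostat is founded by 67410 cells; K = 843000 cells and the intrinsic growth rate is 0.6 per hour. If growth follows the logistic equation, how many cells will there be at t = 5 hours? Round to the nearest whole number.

A = (K − N₀)/N₀ = (843000 − 67410)/67410 = 11.506.
N(t) = K/(1 + A·e^(−rt)) = 843000/(1 + 11.506×e^(−0.6×5)).
e^(−3) = 0.049787; denominator = 1 + 11.506×0.049787 = 1.5728.
N = 843000/1.5728 = 535977.

535977 cells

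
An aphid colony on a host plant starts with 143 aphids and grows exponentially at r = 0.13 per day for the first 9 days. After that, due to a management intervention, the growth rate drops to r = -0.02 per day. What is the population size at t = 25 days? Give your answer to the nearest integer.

335 aphids

Phase 1: N(9) = 143·e^(0.13×9) = 143·e^1.17 = 460.745.
Phase 2 runs for 25 − 9 = 16 days at r = -0.02.
N(25) = 460.745·e^(-0.02×16) = 460.745·e^-0.32 = 334.569.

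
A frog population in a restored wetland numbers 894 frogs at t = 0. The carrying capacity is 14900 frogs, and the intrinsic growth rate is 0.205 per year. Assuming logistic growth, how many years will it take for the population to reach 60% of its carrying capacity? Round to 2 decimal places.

15.40 years

A = (K − N₀)/N₀ = (14900 − 894)/894 = 15.667.
Solve 14900/(1 + 15.667·e^(−0.205t)) = 8940: 1 + 15.667·e^(−0.205t) = 1.6667, so e^(−0.205t) = 0.0425532.
−0.205·t = ln(0.0425532) = -3.157, so t = 3.157/0.205 = 15.4.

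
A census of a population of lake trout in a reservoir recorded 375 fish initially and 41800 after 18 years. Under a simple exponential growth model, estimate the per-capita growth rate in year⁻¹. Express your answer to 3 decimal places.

From N(t) = N₀·e^(rt): e^(r·18) = 41800/375 = 111.47.
r·18 = ln(111.47) = 4.7137, so r = 4.7137/18 = 0.26187.

0.262 per year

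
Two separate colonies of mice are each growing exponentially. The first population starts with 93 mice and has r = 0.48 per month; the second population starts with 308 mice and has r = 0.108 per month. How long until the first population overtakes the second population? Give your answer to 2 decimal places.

Set 93·e^(0.48t) = 308·e^(0.108t).
e^((0.48 − 0.108)t) = 308/93 → e^(0.372·t) = 3.3118.
0.372·t = ln(3.3118) = 1.1975, so t = 1.1975/0.372 = 3.2191.

3.22 months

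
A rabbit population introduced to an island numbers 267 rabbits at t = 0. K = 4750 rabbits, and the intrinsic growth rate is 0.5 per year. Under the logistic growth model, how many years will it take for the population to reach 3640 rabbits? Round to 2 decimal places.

A = (K − N₀)/N₀ = (4750 − 267)/267 = 16.79.
Solve 4750/(1 + 16.79·e^(−0.5t)) = 3640: 1 + 16.79·e^(−0.5t) = 1.3049, so e^(−0.5t) = 0.018162.
−0.5·t = ln(0.018162) = -4.0084, so t = 4.0084/0.5 = 8.0168.

8.02 years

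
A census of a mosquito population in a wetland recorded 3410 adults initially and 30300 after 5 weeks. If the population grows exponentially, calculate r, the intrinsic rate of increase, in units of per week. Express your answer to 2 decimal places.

From N(t) = N₀·e^(rt): e^(r·5) = 30300/3410 = 8.8856.
r·5 = ln(8.8856) = 2.1844, so r = 2.1844/5 = 0.43689.

0.44 per week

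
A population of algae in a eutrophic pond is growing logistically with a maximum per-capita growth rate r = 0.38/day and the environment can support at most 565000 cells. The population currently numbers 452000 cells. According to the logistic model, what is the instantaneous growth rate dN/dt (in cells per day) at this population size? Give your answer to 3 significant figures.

34400 cells per day

dN/dt = rN(1 − N/K) = 0.38 × 452000 × (1 − 452000/565000).
1 − 452000/565000 = 0.2; dN/dt = 0.38 × 452000 × 0.2 = 34352.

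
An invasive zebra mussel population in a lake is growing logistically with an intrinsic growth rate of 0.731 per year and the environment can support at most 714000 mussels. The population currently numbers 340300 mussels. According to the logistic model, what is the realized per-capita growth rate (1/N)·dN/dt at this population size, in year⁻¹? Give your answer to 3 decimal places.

0.383 per year

(1/N)·dN/dt = r(1 − N/K) = 0.731 × (1 − 340300/714000).
= 0.731 × 0.52339 = 0.3826.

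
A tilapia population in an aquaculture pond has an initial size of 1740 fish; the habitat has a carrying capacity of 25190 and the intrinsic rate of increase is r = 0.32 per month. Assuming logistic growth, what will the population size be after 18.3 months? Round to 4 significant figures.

24250 fish

A = (K − N₀)/N₀ = (25190 − 1740)/1740 = 13.477.
N(t) = K/(1 + A·e^(−rt)) = 25190/(1 + 13.477×e^(−0.32×18.3)).
e^(−5.856) = 0.0028627; denominator = 1 + 13.477×0.0028627 = 1.0386.
N = 25190/1.0386 = 24254.3.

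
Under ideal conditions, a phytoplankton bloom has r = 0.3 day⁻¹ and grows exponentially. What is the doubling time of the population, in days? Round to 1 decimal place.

2.3 days

Doubling time t_d = ln(2)/r = 0.6931/0.3 = 2.3105.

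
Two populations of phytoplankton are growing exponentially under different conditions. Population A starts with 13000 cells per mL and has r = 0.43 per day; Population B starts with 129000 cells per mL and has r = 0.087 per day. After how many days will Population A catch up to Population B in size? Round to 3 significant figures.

6.69 days

Set 13000·e^(0.43t) = 129000·e^(0.087t).
e^((0.43 − 0.087)t) = 129000/13000 → e^(0.343·t) = 9.9231.
0.343·t = ln(9.9231) = 2.2949, so t = 2.2949/0.343 = 6.6906.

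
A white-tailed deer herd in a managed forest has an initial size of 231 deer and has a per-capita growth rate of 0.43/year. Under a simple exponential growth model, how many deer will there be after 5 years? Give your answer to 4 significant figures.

N(t) = N₀·e^(rt) = 231 × e^(0.43×5) = 231 × e^2.15.
e^2.15 ≈ 8.5849, so N ≈ 231 × 8.5849 = 1983.1.

1983 deer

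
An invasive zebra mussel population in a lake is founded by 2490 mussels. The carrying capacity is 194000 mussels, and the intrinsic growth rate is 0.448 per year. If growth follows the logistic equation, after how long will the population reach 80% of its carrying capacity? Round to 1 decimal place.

A = (K − N₀)/N₀ = (194000 − 2490)/2490 = 76.912.
Solve 194000/(1 + 76.912·e^(−0.448t)) = 155200: 1 + 76.912·e^(−0.448t) = 1.25, so e^(−0.448t) = 0.00325048.
−0.448·t = ln(0.00325048) = -5.729, so t = 5.729/0.448 = 12.788.

12.8 years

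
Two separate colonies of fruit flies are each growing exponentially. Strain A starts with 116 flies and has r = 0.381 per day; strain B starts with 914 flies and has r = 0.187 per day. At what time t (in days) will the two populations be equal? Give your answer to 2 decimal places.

10.64 days

Set 116·e^(0.381t) = 914·e^(0.187t).
e^((0.381 − 0.187)t) = 914/116 → e^(0.194·t) = 7.8793.
0.194·t = ln(7.8793) = 2.0642, so t = 2.0642/0.194 = 10.64.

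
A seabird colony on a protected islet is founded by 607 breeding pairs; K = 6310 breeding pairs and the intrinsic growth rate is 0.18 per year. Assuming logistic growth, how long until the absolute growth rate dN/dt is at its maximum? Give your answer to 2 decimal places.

Logistic growth is fastest at N = K/2 = 3155.
A = (K − N₀)/N₀ = 9.3954. Set K/(1 + A·e^(−rt)) = K/2 → A·e^(−rt) = 1.
e^(−0.18t) = 1/9.3954 = 0.106435, so t = ln(9.3954)/0.18 = 2.2402/0.18 = 12.446.

12.45 years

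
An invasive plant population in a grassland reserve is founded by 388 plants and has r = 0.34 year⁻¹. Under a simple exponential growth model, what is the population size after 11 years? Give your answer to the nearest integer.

N(t) = N₀·e^(rt) = 388 × e^(0.34×11) = 388 × e^3.74.
e^3.74 ≈ 42.098, so N ≈ 388 × 42.098 = 16334.

16334 plants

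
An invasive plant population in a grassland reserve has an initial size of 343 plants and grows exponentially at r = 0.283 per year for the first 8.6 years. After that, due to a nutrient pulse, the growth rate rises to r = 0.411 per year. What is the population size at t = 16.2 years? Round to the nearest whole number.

Phase 1: N(8.6) = 343·e^(0.283×8.6) = 343·e^2.434 = 3910.93.
Phase 2 runs for 16.2 − 8.6 = 7.6 years at r = 0.411.
N(16.2) = 3910.93·e^(0.411×7.6) = 3910.93·e^3.124 = 88887.8.

88888 plants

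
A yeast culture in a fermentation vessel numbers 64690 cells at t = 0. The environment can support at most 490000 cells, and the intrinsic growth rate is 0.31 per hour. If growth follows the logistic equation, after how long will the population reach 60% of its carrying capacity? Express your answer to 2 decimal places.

A = (K − N₀)/N₀ = (490000 − 64690)/64690 = 6.5746.
Solve 490000/(1 + 6.5746·e^(−0.31t)) = 294000: 1 + 6.5746·e^(−0.31t) = 1.6667, so e^(−0.31t) = 0.101401.
−0.31·t = ln(0.101401) = -2.2887, so t = 2.2887/0.31 = 7.3828.

7.38 hours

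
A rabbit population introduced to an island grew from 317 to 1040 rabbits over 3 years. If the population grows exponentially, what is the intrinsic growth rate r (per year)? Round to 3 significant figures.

From N(t) = N₀·e^(rt): e^(r·3) = 1040/317 = 3.2808.
r·3 = ln(3.2808) = 1.1881, so r = 1.1881/3 = 0.39602.

0.396 per year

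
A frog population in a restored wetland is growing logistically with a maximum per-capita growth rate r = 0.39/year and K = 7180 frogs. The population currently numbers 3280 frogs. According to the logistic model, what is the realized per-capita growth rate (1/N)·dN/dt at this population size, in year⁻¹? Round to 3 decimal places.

(1/N)·dN/dt = r(1 − N/K) = 0.39 × (1 − 3280/7180).
= 0.39 × 0.54318 = 0.21184.

0.212 per year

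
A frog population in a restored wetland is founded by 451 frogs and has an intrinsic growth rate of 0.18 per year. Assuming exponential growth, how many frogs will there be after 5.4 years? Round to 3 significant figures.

N(t) = N₀·e^(rt) = 451 × e^(0.18×5.4) = 451 × e^0.972.
e^0.972 ≈ 2.6432, so N ≈ 451 × 2.6432 = 1192.09.

1190 frogs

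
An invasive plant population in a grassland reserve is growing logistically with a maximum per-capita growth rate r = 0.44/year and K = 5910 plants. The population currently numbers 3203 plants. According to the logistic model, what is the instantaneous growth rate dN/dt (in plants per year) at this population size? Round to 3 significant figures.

646 plants per year

dN/dt = rN(1 − N/K) = 0.44 × 3203 × (1 − 3203/5910).
1 − 3203/5910 = 0.45804; dN/dt = 0.44 × 3203 × 0.45804 = 645.52.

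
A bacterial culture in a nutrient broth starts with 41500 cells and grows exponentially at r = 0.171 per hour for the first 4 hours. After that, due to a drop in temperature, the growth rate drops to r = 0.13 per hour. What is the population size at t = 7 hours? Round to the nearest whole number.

121473 cells

Phase 1: N(4) = 41500·e^(0.171×4) = 41500·e^0.684 = 82244.2.
Phase 2 runs for 7 − 4 = 3 hours at r = 0.13.
N(7) = 82244.2·e^(0.13×3) = 82244.2·e^0.39 = 121473.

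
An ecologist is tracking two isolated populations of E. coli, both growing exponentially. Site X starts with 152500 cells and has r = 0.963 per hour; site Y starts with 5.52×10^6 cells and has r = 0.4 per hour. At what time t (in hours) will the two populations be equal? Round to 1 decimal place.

6.4 hours

Set 152500·e^(0.963t) = 5.52×10^6·e^(0.4t).
e^((0.963 − 0.4)t) = 5.52×10^6/152500 → e^(0.563·t) = 36.197.
0.563·t = ln(36.197) = 3.589, so t = 3.589/0.563 = 6.3747.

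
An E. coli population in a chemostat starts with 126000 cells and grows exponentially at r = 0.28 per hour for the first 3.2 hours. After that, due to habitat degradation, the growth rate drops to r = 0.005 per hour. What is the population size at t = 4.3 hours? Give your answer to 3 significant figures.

310000 cells

Phase 1: N(3.2) = 126000·e^(0.28×3.2) = 126000·e^0.896 = 308673.
Phase 2 runs for 4.3 − 3.2 = 1.1 hours at r = 0.005.
N(4.3) = 308673·e^(0.005×1.1) = 308673·e^0.0055 = 310375.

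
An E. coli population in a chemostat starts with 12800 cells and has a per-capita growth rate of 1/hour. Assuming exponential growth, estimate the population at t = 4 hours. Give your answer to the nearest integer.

N(t) = N₀·e^(rt) = 12800 × e^(1×4) = 12800 × e^4.
e^4 ≈ 54.598, so N ≈ 12800 × 54.598 = 698856.

698856 cells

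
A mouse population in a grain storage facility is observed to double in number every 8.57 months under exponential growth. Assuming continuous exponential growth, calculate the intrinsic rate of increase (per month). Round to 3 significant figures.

r = ln(2)/t_d = 0.6931/8.57 = 0.080881.

0.0809 per month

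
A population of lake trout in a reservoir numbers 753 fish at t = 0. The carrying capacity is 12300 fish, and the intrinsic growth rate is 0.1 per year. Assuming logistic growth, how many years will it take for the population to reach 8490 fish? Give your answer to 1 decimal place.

35.3 years

A = (K − N₀)/N₀ = (12300 − 753)/753 = 15.335.
Solve 12300/(1 + 15.335·e^(−0.1t)) = 8490: 1 + 15.335·e^(−0.1t) = 1.4488, so e^(−0.1t) = 0.0292646.
−0.1·t = ln(0.0292646) = -3.5314, so t = 3.5314/0.1 = 35.314.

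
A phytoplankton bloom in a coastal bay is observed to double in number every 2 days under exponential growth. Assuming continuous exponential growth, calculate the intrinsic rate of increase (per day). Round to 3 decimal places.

0.347 per day

r = ln(2)/t_d = 0.6931/2 = 0.34657.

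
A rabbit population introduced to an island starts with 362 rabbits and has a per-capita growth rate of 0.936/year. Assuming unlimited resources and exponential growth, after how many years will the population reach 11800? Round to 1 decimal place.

3.7 years

Set N₀·e^(rt) = 11800: e^(0.936·t) = 11800/362 = 32.597.
0.936·t = ln(32.597) = 3.4842, so t = 3.4842/0.936 = 3.7224.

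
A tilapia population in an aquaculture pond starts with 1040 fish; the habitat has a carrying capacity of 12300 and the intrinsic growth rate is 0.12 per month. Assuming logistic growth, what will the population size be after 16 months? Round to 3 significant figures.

4750 fish

A = (K − N₀)/N₀ = (12300 − 1040)/1040 = 10.827.
N(t) = K/(1 + A·e^(−rt)) = 12300/(1 + 10.827×e^(−0.12×16)).
e^(−1.92) = 0.14661; denominator = 1 + 10.827×0.14661 = 2.5873.
N = 12300/2.5873 = 4753.99.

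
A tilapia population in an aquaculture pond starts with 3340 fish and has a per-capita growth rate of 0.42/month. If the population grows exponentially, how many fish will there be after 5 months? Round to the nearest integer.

N(t) = N₀·e^(rt) = 3340 × e^(0.42×5) = 3340 × e^2.1.
e^2.1 ≈ 8.1662, so N ≈ 3340 × 8.1662 = 27275.

27275 fish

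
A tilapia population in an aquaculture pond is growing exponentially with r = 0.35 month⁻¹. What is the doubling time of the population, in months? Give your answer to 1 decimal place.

2.0 months

Doubling time t_d = ln(2)/r = 0.6931/0.35 = 1.9804.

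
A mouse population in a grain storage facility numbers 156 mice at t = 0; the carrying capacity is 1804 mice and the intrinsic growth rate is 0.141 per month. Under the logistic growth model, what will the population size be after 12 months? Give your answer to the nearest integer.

A = (K − N₀)/N₀ = (1804 − 156)/156 = 10.564.
N(t) = K/(1 + A·e^(−rt)) = 1804/(1 + 10.564×e^(−0.141×12)).
e^(−1.692) = 0.18415; denominator = 1 + 10.564×0.18415 = 2.9454.
N = 1804/2.9454 = 612.483.

612 mice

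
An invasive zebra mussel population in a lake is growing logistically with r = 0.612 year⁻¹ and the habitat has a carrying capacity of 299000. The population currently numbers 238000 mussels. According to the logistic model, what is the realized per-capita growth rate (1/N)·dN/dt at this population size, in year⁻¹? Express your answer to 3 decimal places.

(1/N)·dN/dt = r(1 − N/K) = 0.612 × (1 − 238000/299000).
= 0.612 × 0.20401 = 0.12486.

0.125 per year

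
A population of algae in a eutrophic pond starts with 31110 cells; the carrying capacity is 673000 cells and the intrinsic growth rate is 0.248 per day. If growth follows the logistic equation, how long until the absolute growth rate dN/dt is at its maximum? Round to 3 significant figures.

Logistic growth is fastest at N = K/2 = 336500.
A = (K − N₀)/N₀ = 20.633. Set K/(1 + A·e^(−rt)) = K/2 → A·e^(−rt) = 1.
e^(−0.248t) = 1/20.633 = 0.0484662, so t = ln(20.633)/0.248 = 3.0269/0.248 = 12.205.

12.2 days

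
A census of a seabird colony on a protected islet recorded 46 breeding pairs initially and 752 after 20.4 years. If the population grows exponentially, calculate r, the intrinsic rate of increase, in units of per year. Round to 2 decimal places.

0.14 per year

From N(t) = N₀·e^(rt): e^(r·20.4) = 752/46 = 16.348.
r·20.4 = ln(16.348) = 2.7941, so r = 2.7941/20.4 = 0.13697.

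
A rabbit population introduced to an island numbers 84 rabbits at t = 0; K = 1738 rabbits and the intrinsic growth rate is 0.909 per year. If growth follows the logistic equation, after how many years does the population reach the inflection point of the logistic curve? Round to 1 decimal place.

3.3 years

Logistic growth is fastest at N = K/2 = 869.
A = (K − N₀)/N₀ = 19.69. Set K/(1 + A·e^(−rt)) = K/2 → A·e^(−rt) = 1.
e^(−0.909t) = 1/19.69 = 0.050786, so t = ln(19.69)/0.909 = 2.9801/0.909 = 3.2785.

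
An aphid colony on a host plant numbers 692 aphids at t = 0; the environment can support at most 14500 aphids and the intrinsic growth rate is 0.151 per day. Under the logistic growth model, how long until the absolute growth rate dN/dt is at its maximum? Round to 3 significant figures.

Logistic growth is fastest at N = K/2 = 7250.
A = (K − N₀)/N₀ = 19.954. Set K/(1 + A·e^(−rt)) = K/2 → A·e^(−rt) = 1.
e^(−0.151t) = 1/19.954 = 0.0501159, so t = ln(19.954)/0.151 = 2.9934/0.151 = 19.824.

19.8 days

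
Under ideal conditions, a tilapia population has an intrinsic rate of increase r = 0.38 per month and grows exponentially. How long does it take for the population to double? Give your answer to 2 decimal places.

1.82 months

Doubling time t_d = ln(2)/r = 0.6931/0.38 = 1.8241.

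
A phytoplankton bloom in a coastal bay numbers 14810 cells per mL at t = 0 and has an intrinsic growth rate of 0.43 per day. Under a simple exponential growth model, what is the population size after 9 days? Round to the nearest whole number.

710027 cells per mL

N(t) = N₀·e^(rt) = 14810 × e^(0.43×9) = 14810 × e^3.87.
e^3.87 ≈ 47.942, so N ≈ 14810 × 47.942 = 710027.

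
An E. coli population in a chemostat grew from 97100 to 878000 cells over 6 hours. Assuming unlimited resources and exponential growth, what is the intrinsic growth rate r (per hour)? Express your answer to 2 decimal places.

From N(t) = N₀·e^(rt): e^(r·6) = 878000/97100 = 9.0422.
r·6 = ln(9.0422) = 2.2019, so r = 2.2019/6 = 0.36698.

0.37 per hour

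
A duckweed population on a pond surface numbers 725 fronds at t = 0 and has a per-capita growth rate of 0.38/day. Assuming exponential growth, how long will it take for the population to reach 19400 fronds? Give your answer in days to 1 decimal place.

Set N₀·e^(rt) = 19400: e^(0.38·t) = 19400/725 = 26.759.
0.38·t = ln(26.759) = 3.2869, so t = 3.2869/0.38 = 8.6496.

8.6 days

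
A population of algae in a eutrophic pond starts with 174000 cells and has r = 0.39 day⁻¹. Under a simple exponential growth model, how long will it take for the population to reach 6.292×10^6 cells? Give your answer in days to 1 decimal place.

9.2 days

Set N₀·e^(rt) = 6.292×10^6: e^(0.39·t) = 6.292×10^6/174000 = 36.161.
0.39·t = ln(36.161) = 3.588, so t = 3.588/0.39 = 9.1999.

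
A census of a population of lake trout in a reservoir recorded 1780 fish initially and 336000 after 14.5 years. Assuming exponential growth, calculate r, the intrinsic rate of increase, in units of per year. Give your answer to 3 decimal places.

0.361 per year

From N(t) = N₀·e^(rt): e^(r·14.5) = 336000/1780 = 188.76.
r·14.5 = ln(188.76) = 5.2405, so r = 5.2405/14.5 = 0.36141.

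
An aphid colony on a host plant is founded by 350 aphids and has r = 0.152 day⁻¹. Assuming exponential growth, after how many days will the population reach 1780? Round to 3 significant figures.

Set N₀·e^(rt) = 1780: e^(0.152·t) = 1780/350 = 5.0857.
0.152·t = ln(5.0857) = 1.6264, so t = 1.6264/0.152 = 10.7.

10.7 days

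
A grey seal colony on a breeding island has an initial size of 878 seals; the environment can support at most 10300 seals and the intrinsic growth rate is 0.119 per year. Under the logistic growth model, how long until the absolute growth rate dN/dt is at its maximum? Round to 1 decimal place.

Logistic growth is fastest at N = K/2 = 5150.
A = (K − N₀)/N₀ = 10.731. Set K/(1 + A·e^(−rt)) = K/2 → A·e^(−rt) = 1.
e^(−0.119t) = 1/10.731 = 0.0931862, so t = ln(10.731)/0.119 = 2.3732/0.119 = 19.942.

19.9 years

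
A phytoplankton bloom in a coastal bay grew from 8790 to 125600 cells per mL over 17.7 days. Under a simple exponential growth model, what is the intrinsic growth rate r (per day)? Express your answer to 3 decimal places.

0.150 per day

From N(t) = N₀·e^(rt): e^(r·17.7) = 125600/8790 = 14.289.
r·17.7 = ln(14.289) = 2.6595, so r = 2.6595/17.7 = 0.15025.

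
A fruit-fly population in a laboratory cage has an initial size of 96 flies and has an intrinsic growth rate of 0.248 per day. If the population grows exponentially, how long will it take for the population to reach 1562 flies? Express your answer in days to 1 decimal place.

Set N₀·e^(rt) = 1562: e^(0.248·t) = 1562/96 = 16.271.
0.248·t = ln(16.271) = 2.7894, so t = 2.7894/0.248 = 11.247.

11.2 days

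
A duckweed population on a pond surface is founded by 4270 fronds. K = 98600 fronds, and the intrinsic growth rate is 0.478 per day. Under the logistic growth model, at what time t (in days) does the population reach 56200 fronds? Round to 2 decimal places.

A = (K − N₀)/N₀ = (98600 − 4270)/4270 = 22.091.
Solve 98600/(1 + 22.091·e^(−0.478t)) = 56200: 1 + 22.091·e^(−0.478t) = 1.7544, so e^(−0.478t) = 0.0341513.
−0.478·t = ln(0.0341513) = -3.377, so t = 3.377/0.478 = 7.0648.

7.06 days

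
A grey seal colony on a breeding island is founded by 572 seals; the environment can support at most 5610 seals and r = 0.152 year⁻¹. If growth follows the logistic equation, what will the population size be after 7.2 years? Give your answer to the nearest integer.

A = (K − N₀)/N₀ = (5610 − 572)/572 = 8.8077.
N(t) = K/(1 + A·e^(−rt)) = 5610/(1 + 8.8077×e^(−0.152×7.2)).
e^(−1.094) = 0.33474; denominator = 1 + 8.8077×0.33474 = 3.9483.
N = 5610/3.9483 = 1420.87.

1421 seals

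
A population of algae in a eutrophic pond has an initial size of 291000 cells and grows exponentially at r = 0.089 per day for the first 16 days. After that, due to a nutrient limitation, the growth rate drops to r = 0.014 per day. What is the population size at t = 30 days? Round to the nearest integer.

1470449 cells

Phase 1: N(16) = 291000·e^(0.089×16) = 291000·e^1.424 = 1.208727×10^6.
Phase 2 runs for 30 − 16 = 14 days at r = 0.014.
N(30) = 1.208727×10^6·e^(0.014×14) = 1.208727×10^6·e^0.196 = 1.470449×10^6.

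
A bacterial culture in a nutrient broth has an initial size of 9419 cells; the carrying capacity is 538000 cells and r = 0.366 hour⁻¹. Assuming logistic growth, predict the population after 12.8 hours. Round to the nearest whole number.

354360 cells

A = (K − N₀)/N₀ = (538000 − 9419)/9419 = 56.119.
N(t) = K/(1 + A·e^(−rt)) = 538000/(1 + 56.119×e^(−0.366×12.8)).
e^(−4.685) = 0.0092346; denominator = 1 + 56.119×0.0092346 = 1.5182.
N = 538000/1.5182 = 354360.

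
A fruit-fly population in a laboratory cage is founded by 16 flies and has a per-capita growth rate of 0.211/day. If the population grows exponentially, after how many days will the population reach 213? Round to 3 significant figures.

Set N₀·e^(rt) = 213: e^(0.211·t) = 213/16 = 13.312.
0.211·t = ln(13.312) = 2.5887, so t = 2.5887/0.211 = 12.269.

12.3 days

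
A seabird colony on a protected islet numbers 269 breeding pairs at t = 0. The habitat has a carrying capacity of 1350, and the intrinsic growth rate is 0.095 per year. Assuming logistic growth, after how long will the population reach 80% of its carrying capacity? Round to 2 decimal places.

29.23 years

A = (K − N₀)/N₀ = (1350 − 269)/269 = 4.0186.
Solve 1350/(1 + 4.0186·e^(−0.095t)) = 1080: 1 + 4.0186·e^(−0.095t) = 1.25, so e^(−0.095t) = 0.0622109.
−0.095·t = ln(0.0622109) = -2.7772, so t = 2.7772/0.095 = 29.234.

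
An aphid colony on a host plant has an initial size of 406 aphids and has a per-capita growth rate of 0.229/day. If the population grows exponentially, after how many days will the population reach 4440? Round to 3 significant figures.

Set N₀·e^(rt) = 4440: e^(0.229·t) = 4440/406 = 10.936.
0.229·t = ln(10.936) = 2.3921, so t = 2.3921/0.229 = 10.446.

10.4 days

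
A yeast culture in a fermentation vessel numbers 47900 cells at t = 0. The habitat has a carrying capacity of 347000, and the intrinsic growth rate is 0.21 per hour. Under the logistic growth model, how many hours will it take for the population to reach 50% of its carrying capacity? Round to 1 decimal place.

8.7 hours

A = (K − N₀)/N₀ = (347000 − 47900)/47900 = 6.2443.
Solve 347000/(1 + 6.2443·e^(−0.21t)) = 173500: 1 + 6.2443·e^(−0.21t) = 2, so e^(−0.21t) = 0.160147.
−0.21·t = ln(0.160147) = -1.8317, so t = 1.8317/0.21 = 8.7222.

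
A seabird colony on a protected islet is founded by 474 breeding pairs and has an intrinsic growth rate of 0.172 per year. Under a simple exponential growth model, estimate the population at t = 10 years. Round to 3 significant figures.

2650 breeding pairs

N(t) = N₀·e^(rt) = 474 × e^(0.172×10) = 474 × e^1.72.
e^1.72 ≈ 5.5845, so N ≈ 474 × 5.5845 = 2647.07.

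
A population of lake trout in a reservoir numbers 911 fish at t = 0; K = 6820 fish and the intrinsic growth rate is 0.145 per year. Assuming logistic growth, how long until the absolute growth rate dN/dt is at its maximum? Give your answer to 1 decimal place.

12.9 years

Logistic growth is fastest at N = K/2 = 3410.
A = (K − N₀)/N₀ = 6.4863. Set K/(1 + A·e^(−rt)) = K/2 → A·e^(−rt) = 1.
e^(−0.145t) = 1/6.4863 = 0.154172, so t = ln(6.4863)/0.145 = 1.8697/0.145 = 12.894.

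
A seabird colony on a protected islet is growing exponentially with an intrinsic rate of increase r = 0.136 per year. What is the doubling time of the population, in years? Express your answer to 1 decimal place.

Doubling time t_d = ln(2)/r = 0.6931/0.136 = 5.0967.

5.1 years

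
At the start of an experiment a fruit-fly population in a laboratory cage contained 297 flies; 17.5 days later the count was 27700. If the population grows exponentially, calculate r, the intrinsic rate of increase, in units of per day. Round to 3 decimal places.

From N(t) = N₀·e^(rt): e^(r·17.5) = 27700/297 = 93.266.
r·17.5 = ln(93.266) = 4.5355, so r = 4.5355/17.5 = 0.25917.

0.259 per day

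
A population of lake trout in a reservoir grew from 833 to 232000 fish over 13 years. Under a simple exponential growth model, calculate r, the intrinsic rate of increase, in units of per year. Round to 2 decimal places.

From N(t) = N₀·e^(rt): e^(r·13) = 232000/833 = 278.51.
r·13 = ln(278.51) = 5.6295, so r = 5.6295/13 = 0.43304.

0.43 per year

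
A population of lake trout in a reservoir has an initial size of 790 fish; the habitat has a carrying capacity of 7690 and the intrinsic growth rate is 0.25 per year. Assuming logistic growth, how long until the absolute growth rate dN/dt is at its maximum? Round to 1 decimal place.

Logistic growth is fastest at N = K/2 = 3845.
A = (K − N₀)/N₀ = 8.7342. Set K/(1 + A·e^(−rt)) = K/2 → A·e^(−rt) = 1.
e^(−0.25t) = 1/8.7342 = 0.114493, so t = ln(8.7342)/0.25 = 2.1672/0.25 = 8.669.

8.7 years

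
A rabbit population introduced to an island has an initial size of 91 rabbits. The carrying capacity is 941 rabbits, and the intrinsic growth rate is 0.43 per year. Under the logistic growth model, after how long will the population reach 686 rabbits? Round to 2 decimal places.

A = (K − N₀)/N₀ = (941 − 91)/91 = 9.3407.
Solve 941/(1 + 9.3407·e^(−0.43t)) = 686: 1 + 9.3407·e^(−0.43t) = 1.3717, so e^(−0.43t) = 0.0397959.
−0.43·t = ln(0.0397959) = -3.224, so t = 3.224/0.43 = 7.4977.

7.50 years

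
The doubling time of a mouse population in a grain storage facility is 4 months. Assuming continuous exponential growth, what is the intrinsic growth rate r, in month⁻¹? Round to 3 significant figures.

r = ln(2)/t_d = 0.6931/4 = 0.17329.

0.173 per month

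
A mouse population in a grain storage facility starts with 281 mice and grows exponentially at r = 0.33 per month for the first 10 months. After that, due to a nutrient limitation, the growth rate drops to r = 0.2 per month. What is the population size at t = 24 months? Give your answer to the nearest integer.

Phase 1: N(10) = 281·e^(0.33×10) = 281·e^3.3 = 7618.65.
Phase 2 runs for 24 − 10 = 14 months at r = 0.2.
N(24) = 7618.65·e^(0.2×14) = 7618.65·e^2.8 = 125286.

125286 mice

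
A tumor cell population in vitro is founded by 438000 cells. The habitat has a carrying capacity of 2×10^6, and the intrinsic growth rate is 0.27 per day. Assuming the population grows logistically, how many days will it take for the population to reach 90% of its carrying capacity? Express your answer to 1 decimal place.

12.8 days

A = (K − N₀)/N₀ = (2×10^6 − 438000)/438000 = 3.5662.
Solve 2×10^6/(1 + 3.5662·e^(−0.27t)) = 1.8×10^6: 1 + 3.5662·e^(−0.27t) = 1.1111, so e^(−0.27t) = 0.0311566.
−0.27·t = ln(0.0311566) = -3.4687, so t = 3.4687/0.27 = 12.847.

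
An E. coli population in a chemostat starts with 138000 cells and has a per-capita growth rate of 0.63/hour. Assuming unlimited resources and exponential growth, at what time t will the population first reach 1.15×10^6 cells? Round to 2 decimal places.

3.37 hours

Set N₀·e^(rt) = 1.15×10^6: e^(0.63·t) = 1.15×10^6/138000 = 8.3333.
0.63·t = ln(8.3333) = 2.1203, so t = 2.1203/0.63 = 3.3655.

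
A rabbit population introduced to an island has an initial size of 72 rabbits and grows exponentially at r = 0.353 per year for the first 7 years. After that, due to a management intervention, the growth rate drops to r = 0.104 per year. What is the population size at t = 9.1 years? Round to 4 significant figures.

1060 rabbits

Phase 1: N(7) = 72·e^(0.353×7) = 72·e^2.471 = 852.068.
Phase 2 runs for 9.1 − 7 = 2.1 years at r = 0.104.
N(9.1) = 852.068·e^(0.104×2.1) = 852.068·e^0.2184 = 1060.04.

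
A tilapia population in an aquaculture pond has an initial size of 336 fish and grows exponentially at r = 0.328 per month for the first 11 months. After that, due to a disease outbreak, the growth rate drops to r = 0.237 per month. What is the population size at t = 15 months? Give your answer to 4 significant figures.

31990 fish

Phase 1: N(11) = 336·e^(0.328×11) = 336·e^3.608 = 12395.8.
Phase 2 runs for 15 − 11 = 4 months at r = 0.237.
N(15) = 12395.8·e^(0.237×4) = 12395.8·e^0.948 = 31987.8.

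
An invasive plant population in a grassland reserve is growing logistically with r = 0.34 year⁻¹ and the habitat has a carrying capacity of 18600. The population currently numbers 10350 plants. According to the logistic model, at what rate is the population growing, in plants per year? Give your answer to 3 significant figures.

1560 plants per year

dN/dt = rN(1 − N/K) = 0.34 × 10350 × (1 − 10350/18600).
1 − 10350/18600 = 0.44355; dN/dt = 0.34 × 10350 × 0.44355 = 1560.8.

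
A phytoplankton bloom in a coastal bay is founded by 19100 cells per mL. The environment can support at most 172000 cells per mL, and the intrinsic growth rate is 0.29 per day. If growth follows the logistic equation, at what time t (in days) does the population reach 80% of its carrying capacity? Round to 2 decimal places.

A = (K − N₀)/N₀ = (172000 − 19100)/19100 = 8.0052.
Solve 172000/(1 + 8.0052·e^(−0.29t)) = 137600: 1 + 8.0052·e^(−0.29t) = 1.25, so e^(−0.29t) = 0.0312296.
−0.29·t = ln(0.0312296) = -3.4664, so t = 3.4664/0.29 = 11.953.

11.95 days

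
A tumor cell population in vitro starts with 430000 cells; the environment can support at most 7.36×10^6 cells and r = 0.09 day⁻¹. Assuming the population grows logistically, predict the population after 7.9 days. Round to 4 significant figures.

A = (K − N₀)/N₀ = (7.36×10^6 − 430000)/430000 = 16.116.
N(t) = K/(1 + A·e^(−rt)) = 7.36×10^6/(1 + 16.116×e^(−0.09×7.9)).
e^(−0.711) = 0.49115; denominator = 1 + 16.116×0.49115 = 8.9156.
N = 7.36×10^6/8.9156 = 825523.

825500 cells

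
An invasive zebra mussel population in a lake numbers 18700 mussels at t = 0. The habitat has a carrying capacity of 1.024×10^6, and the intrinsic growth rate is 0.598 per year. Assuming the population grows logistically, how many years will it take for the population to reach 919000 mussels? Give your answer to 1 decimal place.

10.3 years

A = (K − N₀)/N₀ = (1.024×10^6 − 18700)/18700 = 53.759.
Solve 1.024×10^6/(1 + 53.759·e^(−0.598t)) = 919000: 1 + 53.759·e^(−0.598t) = 1.1143, so e^(−0.598t) = 0.0021253.
−0.598·t = ln(0.0021253) = -6.1538, so t = 6.1538/0.598 = 10.291.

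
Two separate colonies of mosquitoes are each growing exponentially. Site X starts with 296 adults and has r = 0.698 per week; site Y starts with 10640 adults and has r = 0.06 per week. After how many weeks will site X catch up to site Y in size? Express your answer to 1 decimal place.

5.6 weeks

Set 296·e^(0.698t) = 10640·e^(0.06t).
e^((0.698 − 0.06)t) = 10640/296 → e^(0.638·t) = 35.946.
0.638·t = ln(35.946) = 3.582, so t = 3.582/0.638 = 5.6144.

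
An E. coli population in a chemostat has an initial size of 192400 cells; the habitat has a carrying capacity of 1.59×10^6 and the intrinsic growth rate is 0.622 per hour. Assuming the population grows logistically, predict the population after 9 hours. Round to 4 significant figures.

A = (K − N₀)/N₀ = (1.59×10^6 − 192400)/192400 = 7.264.
N(t) = K/(1 + A·e^(−rt)) = 1.59×10^6/(1 + 7.264×e^(−0.622×9)).
e^(−5.598) = 0.0037053; denominator = 1 + 7.264×0.0037053 = 1.0269.
N = 1.59×10^6/1.0269 = 1.548327×10^6.

1548000 cells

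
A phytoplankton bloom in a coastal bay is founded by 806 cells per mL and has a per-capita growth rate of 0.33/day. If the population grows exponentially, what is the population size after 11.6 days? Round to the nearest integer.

N(t) = N₀·e^(rt) = 806 × e^(0.33×11.6) = 806 × e^3.828.
e^3.828 ≈ 45.971, so N ≈ 806 × 45.971 = 37052.2.

37052 cells per mL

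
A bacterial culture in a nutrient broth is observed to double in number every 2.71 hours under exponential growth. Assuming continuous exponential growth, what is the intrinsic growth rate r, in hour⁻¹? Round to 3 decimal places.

r = ln(2)/t_d = 0.6931/2.71 = 0.25577.

0.256 per hour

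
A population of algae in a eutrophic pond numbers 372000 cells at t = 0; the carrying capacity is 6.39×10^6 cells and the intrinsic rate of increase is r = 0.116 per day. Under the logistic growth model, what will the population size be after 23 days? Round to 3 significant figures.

A = (K − N₀)/N₀ = (6.39×10^6 − 372000)/372000 = 16.177.
N(t) = K/(1 + A·e^(−rt)) = 6.39×10^6/(1 + 16.177×e^(−0.116×23)).
e^(−2.668) = 0.069391; denominator = 1 + 16.177×0.069391 = 2.1226.
N = 6.39×10^6/2.1226 = 3.010508×10^6.

3010000 cells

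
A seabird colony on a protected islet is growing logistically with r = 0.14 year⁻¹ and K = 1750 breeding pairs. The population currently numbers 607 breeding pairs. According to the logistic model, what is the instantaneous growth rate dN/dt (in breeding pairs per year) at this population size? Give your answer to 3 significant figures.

55.5 breeding pairs per year

dN/dt = rN(1 − N/K) = 0.14 × 607 × (1 − 607/1750).
1 − 607/1750 = 0.65314; dN/dt = 0.14 × 607 × 0.65314 = 55.504.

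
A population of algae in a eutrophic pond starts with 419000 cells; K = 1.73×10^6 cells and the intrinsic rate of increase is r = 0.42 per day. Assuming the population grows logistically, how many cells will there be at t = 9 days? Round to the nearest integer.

A = (K − N₀)/N₀ = (1.73×10^6 − 419000)/419000 = 3.1289.
N(t) = K/(1 + A·e^(−rt)) = 1.73×10^6/(1 + 3.1289×e^(−0.42×9)).
e^(−3.78) = 0.022823; denominator = 1 + 3.1289×0.022823 = 1.0714.
N = 1.73×10^6/1.0714 = 1.614696×10^6.

1614696 cells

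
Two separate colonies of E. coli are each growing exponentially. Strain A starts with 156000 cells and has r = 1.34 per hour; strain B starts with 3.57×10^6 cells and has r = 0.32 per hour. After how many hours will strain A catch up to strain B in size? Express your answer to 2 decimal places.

Set 156000·e^(1.34t) = 3.57×10^6·e^(0.32t).
e^((1.34 − 0.32)t) = 3.57×10^6/156000 → e^(1.02·t) = 22.885.
1.02·t = ln(22.885) = 3.1305, so t = 3.1305/1.02 = 3.0691.

3.07 hours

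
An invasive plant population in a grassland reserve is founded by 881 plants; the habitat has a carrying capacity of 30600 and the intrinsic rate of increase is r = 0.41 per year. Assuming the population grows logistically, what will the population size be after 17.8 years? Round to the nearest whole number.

A = (K − N₀)/N₀ = (30600 − 881)/881 = 33.733.
N(t) = K/(1 + A·e^(−rt)) = 30600/(1 + 33.733×e^(−0.41×17.8)).
e^(−7.298) = 0.00067689; denominator = 1 + 33.733×0.00067689 = 1.0228.
N = 30600/1.0228 = 29916.9.

29917 plants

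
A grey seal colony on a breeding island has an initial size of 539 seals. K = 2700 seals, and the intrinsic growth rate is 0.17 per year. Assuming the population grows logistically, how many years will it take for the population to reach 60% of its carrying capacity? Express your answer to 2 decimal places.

10.55 years

A = (K − N₀)/N₀ = (2700 − 539)/539 = 4.0093.
Solve 2700/(1 + 4.0093·e^(−0.17t)) = 1620: 1 + 4.0093·e^(−0.17t) = 1.6667, so e^(−0.17t) = 0.166281.
−0.17·t = ln(0.166281) = -1.7941, so t = 1.7941/0.17 = 10.553.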